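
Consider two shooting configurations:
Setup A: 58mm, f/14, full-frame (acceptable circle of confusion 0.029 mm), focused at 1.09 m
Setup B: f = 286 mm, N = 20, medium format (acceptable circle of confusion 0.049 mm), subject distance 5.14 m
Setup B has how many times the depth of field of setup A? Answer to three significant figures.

2.18

Setup A: H = 58²/(14×0.029) + 58 ≈ 8343.7 mm; DoF = Df − Dn = 1245.08 − 969.28 ≈ 275.80 mm.
Setup B: H = 286²/(20×0.049) + 286 ≈ 83751.3 mm; DoF = Df − Dn = 5457.38 − 4857.51 ≈ 599.87 mm.
Ratio = 599.87 / 275.80 ≈ 2.18.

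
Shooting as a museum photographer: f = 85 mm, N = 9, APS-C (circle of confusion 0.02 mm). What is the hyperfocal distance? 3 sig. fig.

Hyperfocal distance H = f²/(N·c) + f = 85²/(9 × 0.02) + 85 = 7225/0.18 + 85 ≈ 40223.9 mm ≈ 40.2 m.

40.2 m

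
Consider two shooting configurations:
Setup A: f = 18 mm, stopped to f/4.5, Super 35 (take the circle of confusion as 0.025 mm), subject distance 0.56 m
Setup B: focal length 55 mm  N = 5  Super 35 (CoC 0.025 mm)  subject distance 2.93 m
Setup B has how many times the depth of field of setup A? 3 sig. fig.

Setup A: H = 18²/(4.5×0.025) + 18 ≈ 2898.0 mm; DoF = Df − Dn = 689.82 − 471.30 ≈ 218.52 mm.
Setup B: H = 55²/(5×0.025) + 55 ≈ 24255.0 mm; DoF = Df − Dn = 3325.02 − 2618.87 ≈ 706.15 mm.
Ratio = 706.15 / 218.52 ≈ 3.23.

3.23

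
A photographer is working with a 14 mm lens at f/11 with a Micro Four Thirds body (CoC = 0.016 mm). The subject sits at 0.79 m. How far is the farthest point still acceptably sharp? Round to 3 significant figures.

Hyperfocal distance H = f²/(N·c) + f = 14²/(11 × 0.016) + 14 = 196/0.176 + 14 ≈ 1127.6 mm ≈ 1.128 m.
Far limit Df = s·(H − f)/(H − s) = 790 × (1127.6 − 14) / (1127.6 − 790) = 790 × 1113.6 / 337.6 ≈ 2605.7 mm ≈ 2.61 m.

2.61 m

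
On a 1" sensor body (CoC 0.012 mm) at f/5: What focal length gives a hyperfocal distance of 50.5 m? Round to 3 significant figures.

55.0 mm

From H = f²/(N·c) + f, with f ≪ H: f ≈ √(H·N·c) = √(50500 × 5 × 0.012) = √3030.0 ≈ 55.05 mm.
Exact: f² + N·c·f − N·c·H = 0 ⇒ f = (−N·c + √((N·c)² + 4·N·c·H))/2 = (−0.06 + √12120)/2 ≈ 55.015 mm ≈ 55.0 mm.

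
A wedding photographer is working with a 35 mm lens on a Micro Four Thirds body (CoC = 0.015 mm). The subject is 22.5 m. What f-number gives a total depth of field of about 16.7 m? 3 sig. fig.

f/1.20

Write h = H − f = f²/(N·c). The thin-lens limits are Dn = s·h/(h + (s−f)) and Df = s·h/(h − (s−f)), so DoF = Df − Dn = 2·s·(s−f)·h / (h² − (s−f)²).
That is a quadratic in h: DoF·h² − 2·s·(s−f)·h − DoF·(s−f)² = 0 ⇒ h = (s−f)·(s + √(s² + DoF²)) / DoF = 22465 × (22500 + √(22500² + 16700²)) / 16700 = 22465 × (22500 + 28020.3) / 16700 ≈ 67960 mm.
Then N = f²/(c·h) = 35² / (0.015 × 67960) = 1225 / 1019.4 ≈ 1.20.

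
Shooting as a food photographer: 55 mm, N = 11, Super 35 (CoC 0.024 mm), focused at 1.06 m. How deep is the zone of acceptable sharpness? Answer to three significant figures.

Hyperfocal distance H = f²/(N·c) + f = 55²/(11 × 0.024) + 55 = 3025/0.264 + 55 ≈ 11513.3 mm ≈ 11.51 m.
Near limit Dn = s·(H − f)/(H + s − 2f) = 1060 × (11513.3 − 55) / (11513.3 + 1060 − 2 × 55) = 1060 × 11458.3 / 12463.3 ≈ 974.53 mm.
Far limit Df = s·(H − f)/(H − s) = 1060 × (11513.3 − 55) / (11513.3 − 1060) = 1060 × 11458.3 / 10453.3 ≈ 1161.91 mm.
Depth of field = Df − Dn = 1161.91 − 974.53 ≈ 187.38 mm.

187 mm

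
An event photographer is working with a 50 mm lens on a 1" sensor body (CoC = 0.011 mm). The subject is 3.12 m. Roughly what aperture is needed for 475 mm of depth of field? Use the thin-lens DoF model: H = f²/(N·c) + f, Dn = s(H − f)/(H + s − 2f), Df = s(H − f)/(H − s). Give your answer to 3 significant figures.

f/5.60

Write h = H − f = f²/(N·c). The thin-lens limits are Dn = s·h/(h + (s−f)) and Df = s·h/(h − (s−f)), so DoF = Df − Dn = 2·s·(s−f)·h / (h² − (s−f)²).
That is a quadratic in h: DoF·h² − 2·s·(s−f)·h − DoF·(s−f)² = 0 ⇒ h = (s−f)·(s + √(s² + DoF²)) / DoF = 3070 × (3120 + √(3120² + 475²)) / 475 = 3070 × (3120 + 3155.95) / 475 ≈ 40562 mm.
Then N = f²/(c·h) = 50² / (0.011 × 40562) = 2500 / 446.19 ≈ 5.60.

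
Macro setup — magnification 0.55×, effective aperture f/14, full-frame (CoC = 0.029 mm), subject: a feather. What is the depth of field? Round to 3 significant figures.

2.68 mm

At magnification m, DoF ≈ 2·N_eff·c/m² = 2 × 14 × 0.029 / 0.55² = 0.812 / 0.3025 ≈ 2.68 mm.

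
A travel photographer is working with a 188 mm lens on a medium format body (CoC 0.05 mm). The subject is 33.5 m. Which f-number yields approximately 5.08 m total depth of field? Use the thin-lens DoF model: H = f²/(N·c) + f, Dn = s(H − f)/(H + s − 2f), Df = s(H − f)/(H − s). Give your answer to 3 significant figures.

Write h = H − f = f²/(N·c). The thin-lens limits are Dn = s·h/(h + (s−f)) and Df = s·h/(h − (s−f)), so DoF = Df − Dn = 2·s·(s−f)·h / (h² − (s−f)²).
That is a quadratic in h: DoF·h² − 2·s·(s−f)·h − DoF·(s−f)² = 0 ⇒ h = (s−f)·(s + √(s² + DoF²)) / DoF = 33312 × (33500 + √(33500² + 5080²)) / 5080 = 33312 × (33500 + 33883.0) / 5080 ≈ 441863 mm.
Then N = f²/(c·h) = 188² / (0.05 × 441863) = 35344 / 22093 ≈ 1.60.

f/1.60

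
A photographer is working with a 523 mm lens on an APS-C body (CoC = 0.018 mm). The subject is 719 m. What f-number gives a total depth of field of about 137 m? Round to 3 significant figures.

Write h = H − f = f²/(N·c). The thin-lens limits are Dn = s·h/(h + (s−f)) and Df = s·h/(h − (s−f)), so DoF = Df − Dn = 2·s·(s−f)·h / (h² − (s−f)²).
That is a quadratic in h: DoF·h² − 2·s·(s−f)·h − DoF·(s−f)² = 0 ⇒ h = (s−f)·(s + √(s² + DoF²)) / DoF = 718477 × (719000 + √(719000² + 137000²)) / 137000 = 718477 × (719000 + 731936) / 137000 ≈ 7609226 mm.
Then N = f²/(c·h) = 523² / (0.018 × 7609226) = 273529 / 136966 ≈ 2.00.

f/2.00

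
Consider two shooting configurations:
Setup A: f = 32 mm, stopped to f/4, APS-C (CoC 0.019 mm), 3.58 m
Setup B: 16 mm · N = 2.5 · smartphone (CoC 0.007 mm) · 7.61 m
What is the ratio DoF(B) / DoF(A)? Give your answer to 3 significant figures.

5.34

Setup A: H = 32²/(4×0.019) + 32 ≈ 13505.7 mm; DoF = Df − Dn = 4859.7 − 2833.8 ≈ 2025.9 mm.
Setup B: H = 16²/(2.5×0.007) + 16 ≈ 14644.6 mm; DoF = Df − Dn = 15825 − 5009 ≈ 10816 mm.
Ratio = 10816 / 2025.9 ≈ 5.34.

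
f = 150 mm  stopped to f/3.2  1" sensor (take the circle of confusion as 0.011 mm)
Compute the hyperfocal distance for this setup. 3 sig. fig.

639 m

Hyperfocal distance H = f²/(N·c) + f = 150²/(3.2 × 0.011) + 150 = 22500/0.0352 + 150 ≈ 639354.5 mm ≈ 639 m.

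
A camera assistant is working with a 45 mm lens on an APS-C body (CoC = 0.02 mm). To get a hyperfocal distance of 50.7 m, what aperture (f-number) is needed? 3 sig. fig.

Rearrange H = f²/(N·c) + f for N: N = f² / ((H − f)·c).
N = 45² / ((50700 − 45) × 0.02) = 2025 / 1013 ≈ 2.00.

f/2.00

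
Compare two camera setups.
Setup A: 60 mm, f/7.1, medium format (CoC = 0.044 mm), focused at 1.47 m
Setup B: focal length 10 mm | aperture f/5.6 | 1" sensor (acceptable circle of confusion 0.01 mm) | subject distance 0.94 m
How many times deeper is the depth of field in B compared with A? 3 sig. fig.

3.68

Setup A: H = 60²/(7.1×0.044) + 60 ≈ 11583.7 mm; DoF = Df − Dn = 1674.94 − 1309.74 ≈ 365.20 mm.
Setup B: H = 10²/(5.6×0.01) + 10 ≈ 1795.7 mm; DoF = Df − Dn = 1961.6 − 618.1 ≈ 1343.5 mm.
Ratio = 1343.5 / 365.20 ≈ 3.68.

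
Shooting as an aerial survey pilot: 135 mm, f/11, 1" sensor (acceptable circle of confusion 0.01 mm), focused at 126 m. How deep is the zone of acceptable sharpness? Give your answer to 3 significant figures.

453 m

Hyperfocal distance H = f²/(N·c) + f = 135²/(11 × 0.01) + 135 = 18225/0.11 + 135 ≈ 165816.8 mm ≈ 165.8 m.
Near limit Dn = s·(H − f)/(H + s − 2f) = 126000 × (165816.8 − 135) / (165816.8 + 126000 − 2 × 135) = 126000 × 165681.8 / 291546.8 ≈ 71604 mm.
Far limit Df = s·(H − f)/(H − s) = 126000 × (165816.8 − 135) / (165816.8 − 126000) = 126000 × 165681.8 / 39816.8 ≈ 524299 mm.
Depth of field = Df − Dn = 524299 − 71604 ≈ 452695 mm ≈ 453 m.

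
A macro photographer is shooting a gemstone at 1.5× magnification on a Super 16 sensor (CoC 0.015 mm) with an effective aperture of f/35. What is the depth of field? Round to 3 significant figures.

0.467 mm

At magnification m, DoF ≈ 2·N_eff·c/m² = 2 × 35 × 0.015 / 1.5² = 1.05 / 2.25 ≈ 0.467 mm.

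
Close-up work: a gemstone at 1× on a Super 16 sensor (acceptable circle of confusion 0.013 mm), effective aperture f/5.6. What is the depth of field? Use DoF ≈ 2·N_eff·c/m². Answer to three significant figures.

0.146 mm

At magnification m, DoF ≈ 2·N_eff·c/m² = 2 × 5.6 × 0.013 / 1² = 0.1456 / 1 ≈ 0.146 mm.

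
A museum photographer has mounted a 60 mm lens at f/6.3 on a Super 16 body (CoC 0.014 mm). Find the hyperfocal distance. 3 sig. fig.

40.9 m

Hyperfocal distance H = f²/(N·c) + f = 60²/(6.3 × 0.014) + 60 = 3600/0.0882 + 60 ≈ 40876.3 mm ≈ 40.9 m.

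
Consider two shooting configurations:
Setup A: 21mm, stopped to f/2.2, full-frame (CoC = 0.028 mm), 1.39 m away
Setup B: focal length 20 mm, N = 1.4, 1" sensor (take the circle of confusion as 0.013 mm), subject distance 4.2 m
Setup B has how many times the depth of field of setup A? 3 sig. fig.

3.00

Setup A: H = 21²/(2.2×0.028) + 21 ≈ 7180.1 mm; DoF = Df − Dn = 1718.65 − 1166.87 ≈ 551.78 mm.
Setup B: H = 20²/(1.4×0.013) + 20 ≈ 21998.0 mm; DoF = Df − Dn = 5186.4 − 3528.8 ≈ 1657.6 mm.
Ratio = 1657.6 / 551.78 ≈ 3.00.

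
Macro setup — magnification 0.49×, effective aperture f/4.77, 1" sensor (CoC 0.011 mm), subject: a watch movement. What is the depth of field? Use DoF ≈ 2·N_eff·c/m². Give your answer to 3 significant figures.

0.437 mm

At magnification m, DoF ≈ 2·N_eff·c/m² = 2 × 4.77 × 0.011 / 0.49² = 0.1049 / 0.2401 ≈ 0.437 mm.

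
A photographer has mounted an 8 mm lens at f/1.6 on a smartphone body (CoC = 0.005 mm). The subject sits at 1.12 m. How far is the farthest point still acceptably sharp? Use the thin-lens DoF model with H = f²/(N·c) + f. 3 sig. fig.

1.30 m

Hyperfocal distance H = f²/(N·c) + f = 8²/(1.6 × 0.005) + 8 = 64/0.008 + 8 ≈ 8008.0 mm ≈ 8.008 m.
Far limit Df = s·(H − f)/(H − s) = 1120 × (8008.0 − 8) / (8008.0 − 1120) = 1120 × 8000.0 / 6888.0 ≈ 1300.8 mm ≈ 1.30 m.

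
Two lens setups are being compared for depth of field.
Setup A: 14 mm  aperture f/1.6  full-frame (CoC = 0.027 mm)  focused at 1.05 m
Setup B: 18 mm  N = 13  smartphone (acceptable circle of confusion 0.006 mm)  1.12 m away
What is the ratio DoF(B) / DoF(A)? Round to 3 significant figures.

1.26

Setup A: H = 14²/(1.6×0.027) + 14 ≈ 4551.0 mm; DoF = Df − Dn = 1360.71 − 854.81 ≈ 505.90 mm.
Setup B: H = 18²/(13×0.006) + 18 ≈ 4171.8 mm; DoF = Df − Dn = 1524.42 − 885.17 ≈ 639.25 mm.
Ratio = 639.25 / 505.90 ≈ 1.26.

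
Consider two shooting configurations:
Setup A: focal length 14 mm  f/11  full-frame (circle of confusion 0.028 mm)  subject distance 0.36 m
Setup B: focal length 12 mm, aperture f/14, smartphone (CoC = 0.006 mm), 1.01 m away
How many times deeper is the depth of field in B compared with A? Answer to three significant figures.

3.20

Setup A: H = 14²/(11×0.028) + 14 ≈ 650.4 mm; DoF = Df − Dn = 788.98 − 233.20 ≈ 555.78 mm.
Setup B: H = 12²/(14×0.006) + 12 ≈ 1726.3 mm; DoF = Df − Dn = 2417.2 − 638.4 ≈ 1778.8 mm.
Ratio = 1778.8 / 555.78 ≈ 3.20.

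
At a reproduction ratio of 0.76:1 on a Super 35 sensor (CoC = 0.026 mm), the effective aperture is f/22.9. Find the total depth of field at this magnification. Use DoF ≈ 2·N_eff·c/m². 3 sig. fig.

2.06 mm

At magnification m, DoF ≈ 2·N_eff·c/m² = 2 × 22.9 × 0.026 / 0.76² = 1.191 / 0.5776 ≈ 2.06 mm.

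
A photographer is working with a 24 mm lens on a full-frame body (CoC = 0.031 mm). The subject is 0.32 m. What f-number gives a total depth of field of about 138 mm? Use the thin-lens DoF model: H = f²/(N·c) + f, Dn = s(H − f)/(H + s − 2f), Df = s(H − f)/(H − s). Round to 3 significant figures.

f/13

Write h = H − f = f²/(N·c). The thin-lens limits are Dn = s·h/(h + (s−f)) and Df = s·h/(h − (s−f)), so DoF = Df − Dn = 2·s·(s−f)·h / (h² − (s−f)²).
That is a quadratic in h: DoF·h² − 2·s·(s−f)·h − DoF·(s−f)² = 0 ⇒ h = (s−f)·(s + √(s² + DoF²)) / DoF = 296 × (320 + √(320² + 138²)) / 138 = 296 × (320 + 348.488) / 138 ≈ 1433.9 mm.
Then N = f²/(c·h) = 24² / (0.031 × 1433.9) = 576 / 44.450 ≈ 13.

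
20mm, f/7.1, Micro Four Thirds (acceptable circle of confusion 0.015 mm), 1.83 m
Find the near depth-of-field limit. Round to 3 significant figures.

1.23 m

Hyperfocal distance H = f²/(N·c) + f = 20²/(7.1 × 0.015) + 20 = 400/0.1065 + 20 ≈ 3775.9 mm ≈ 3.776 m.
Near limit Dn = s·(H − f)/(H + s − 2f) = 1830 × (3775.9 − 20) / (3775.9 + 1830 − 2 × 20) = 1830 × 3755.9 / 5565.9 ≈ 1234.9 mm ≈ 1.23 m.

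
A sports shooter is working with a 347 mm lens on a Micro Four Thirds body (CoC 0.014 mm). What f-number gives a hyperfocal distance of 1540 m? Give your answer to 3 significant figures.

Rearrange H = f²/(N·c) + f for N: N = f² / ((H − f)·c).
N = 347² / ((1540000 − 347) × 0.014) = 120409 / 21555 ≈ 5.59.

f/5.59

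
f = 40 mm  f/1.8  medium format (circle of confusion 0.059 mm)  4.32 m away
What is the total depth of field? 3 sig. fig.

Hyperfocal distance H = f²/(N·c) + f = 40²/(1.8 × 0.059) + 40 = 1600/0.1062 + 40 ≈ 15105.9 mm ≈ 15.11 m.
Near limit Dn = s·(H − f)/(H + s − 2f) = 4320 × (15105.9 − 40) / (15105.9 + 4320 − 2 × 40) = 4320 × 15065.9 / 19345.9 ≈ 3364.3 mm.
Far limit Df = s·(H − f)/(H − s) = 4320 × (15105.9 − 40) / (15105.9 − 4320) = 4320 × 15065.9 / 10785.9 ≈ 6034.2 mm.
Depth of field = Df − Dn = 6034.2 − 3364.3 ≈ 2669.9 mm ≈ 2.67 m.

2.67 m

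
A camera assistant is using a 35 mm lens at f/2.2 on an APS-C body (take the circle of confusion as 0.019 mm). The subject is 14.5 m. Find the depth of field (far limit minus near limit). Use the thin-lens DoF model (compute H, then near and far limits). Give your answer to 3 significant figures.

18.9 m

Hyperfocal distance H = f²/(N·c) + f = 35²/(2.2 × 0.019) + 35 = 1225/0.0418 + 35 ≈ 29341.2 mm ≈ 29.34 m.
Near limit Dn = s·(H − f)/(H + s − 2f) = 14500 × (29341.2 − 35) / (29341.2 + 14500 − 2 × 35) = 14500 × 29306.2 / 43771.2 ≈ 9708 mm.
Far limit Df = s·(H − f)/(H − s) = 14500 × (29341.2 − 35) / (29341.2 − 14500) = 14500 × 29306.2 / 14841.2 ≈ 28632 mm.
Depth of field = Df − Dn = 28632 − 9708 ≈ 18924 mm ≈ 18.9 m.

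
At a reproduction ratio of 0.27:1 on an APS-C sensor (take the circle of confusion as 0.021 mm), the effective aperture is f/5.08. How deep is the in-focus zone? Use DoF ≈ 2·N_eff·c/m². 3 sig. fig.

2.93 mm

At magnification m, DoF ≈ 2·N_eff·c/m² = 2 × 5.08 × 0.021 / 0.27² = 0.2134 / 0.0729 ≈ 2.93 mm.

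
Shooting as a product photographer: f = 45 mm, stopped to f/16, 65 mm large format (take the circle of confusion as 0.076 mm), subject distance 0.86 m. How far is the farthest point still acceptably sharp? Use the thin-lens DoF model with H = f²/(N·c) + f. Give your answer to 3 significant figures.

Hyperfocal distance H = f²/(N·c) + f = 45²/(16 × 0.076) + 45 = 2025/1.216 + 45 ≈ 1710.3 mm ≈ 1.710 m.
Far limit Df = s·(H − f)/(H − s) = 860 × (1710.3 − 45) / (1710.3 − 860) = 860 × 1665.3 / 850.3 ≈ 1684.3 mm ≈ 1.68 m.

1.68 m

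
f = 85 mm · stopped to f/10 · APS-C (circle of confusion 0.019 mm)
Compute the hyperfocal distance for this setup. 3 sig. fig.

Hyperfocal distance H = f²/(N·c) + f = 85²/(10 × 0.019) + 85 = 7225/0.19 + 85 ≈ 38111.3 mm ≈ 38.1 m.

38.1 m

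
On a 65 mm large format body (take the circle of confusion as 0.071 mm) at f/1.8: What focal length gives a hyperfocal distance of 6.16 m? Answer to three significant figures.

28.0 mm

From H = f²/(N·c) + f, with f ≪ H: f ≈ √(H·N·c) = √(6160 × 1.8 × 0.071) = √787.25 ≈ 28.06 mm.
Exact: f² + N·c·f − N·c·H = 0 ⇒ f = (−N·c + √((N·c)² + 4·N·c·H))/2 = (−0.1278 + √3149.0)/2 ≈ 27.994 mm ≈ 28.0 mm.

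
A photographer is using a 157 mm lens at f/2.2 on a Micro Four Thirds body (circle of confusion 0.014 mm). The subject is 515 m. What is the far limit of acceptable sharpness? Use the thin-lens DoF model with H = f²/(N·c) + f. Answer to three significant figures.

1440 m

Hyperfocal distance H = f²/(N·c) + f = 157²/(2.2 × 0.014) + 157 = 24649/0.0308 + 157 ≈ 800449.2 mm ≈ 800.4 m.
Far limit Df = s·(H − f)/(H − s) = 515000 × (800449.2 − 157) / (800449.2 − 515000) = 515000 × 800292.2 / 285449.2 ≈ 1443866 mm ≈ 1440 m.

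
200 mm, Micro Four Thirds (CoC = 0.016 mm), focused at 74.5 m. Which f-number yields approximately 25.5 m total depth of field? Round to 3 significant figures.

f/5.60

Write h = H − f = f²/(N·c). The thin-lens limits are Dn = s·h/(h + (s−f)) and Df = s·h/(h − (s−f)), so DoF = Df − Dn = 2·s·(s−f)·h / (h² − (s−f)²).
That is a quadratic in h: DoF·h² − 2·s·(s−f)·h − DoF·(s−f)² = 0 ⇒ h = (s−f)·(s + √(s² + DoF²)) / DoF = 74300 × (74500 + √(74500² + 25500²)) / 25500 = 74300 × (74500 + 78743.3) / 25500 ≈ 446509 mm.
Then N = f²/(c·h) = 200² / (0.016 × 446509) = 40000 / 7144.1 ≈ 5.60.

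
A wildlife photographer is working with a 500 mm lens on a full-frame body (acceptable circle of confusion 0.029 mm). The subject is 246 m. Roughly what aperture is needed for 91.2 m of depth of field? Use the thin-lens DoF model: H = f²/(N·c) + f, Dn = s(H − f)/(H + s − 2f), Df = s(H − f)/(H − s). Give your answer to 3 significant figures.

Write h = H − f = f²/(N·c). The thin-lens limits are Dn = s·h/(h + (s−f)) and Df = s·h/(h − (s−f)), so DoF = Df − Dn = 2·s·(s−f)·h / (h² − (s−f)²).
That is a quadratic in h: DoF·h² − 2·s·(s−f)·h − DoF·(s−f)² = 0 ⇒ h = (s−f)·(s + √(s² + DoF²)) / DoF = 245500 × (246000 + √(246000² + 91200²)) / 91200 = 245500 × (246000 + 262361) / 91200 ≈ 1368451 mm.
Then N = f²/(c·h) = 500² / (0.029 × 1368451) = 250000 / 39685 ≈ 6.30.

f/6.30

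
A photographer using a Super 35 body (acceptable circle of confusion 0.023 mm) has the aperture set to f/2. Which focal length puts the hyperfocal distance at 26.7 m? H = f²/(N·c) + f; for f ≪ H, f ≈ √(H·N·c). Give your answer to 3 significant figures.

From H = f²/(N·c) + f, with f ≪ H: f ≈ √(H·N·c) = √(26700 × 2 × 0.023) = √1228.2 ≈ 35.05 mm.
Exact: f² + N·c·f − N·c·H = 0 ⇒ f = (−N·c + √((N·c)² + 4·N·c·H))/2 = (−0.046 + √4912.8)/2 ≈ 35.023 mm ≈ 35.0 mm.

35.0 mm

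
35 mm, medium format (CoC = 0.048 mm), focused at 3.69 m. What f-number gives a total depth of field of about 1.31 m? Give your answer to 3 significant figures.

Write h = H − f = f²/(N·c). The thin-lens limits are Dn = s·h/(h + (s−f)) and Df = s·h/(h − (s−f)), so DoF = Df − Dn = 2·s·(s−f)·h / (h² − (s−f)²).
That is a quadratic in h: DoF·h² − 2·s·(s−f)·h − DoF·(s−f)² = 0 ⇒ h = (s−f)·(s + √(s² + DoF²)) / DoF = 3655 × (3690 + √(3690² + 1310²)) / 1310 = 3655 × (3690 + 3915.64) / 1310 ≈ 21220 mm.
Then N = f²/(c·h) = 35² / (0.048 × 21220) = 1225 / 1018.6 ≈ 1.20.

f/1.20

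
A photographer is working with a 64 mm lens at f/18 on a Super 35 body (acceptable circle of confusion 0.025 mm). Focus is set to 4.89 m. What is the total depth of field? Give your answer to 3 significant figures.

7.21 m

Hyperfocal distance H = f²/(N·c) + f = 64²/(18 × 0.025) + 64 = 4096/0.45 + 64 ≈ 9166.2 mm ≈ 9.166 m.
Near limit Dn = s·(H − f)/(H + s − 2f) = 4890 × (9166.2 − 64) / (9166.2 + 4890 − 2 × 64) = 4890 × 9102.2 / 13928.2 ≈ 3195.7 mm.
Far limit Df = s·(H − f)/(H − s) = 4890 × (9166.2 − 64) / (9166.2 − 4890) = 4890 × 9102.2 / 4276.2 ≈ 10408.7 mm.
Depth of field = Df − Dn = 10408.7 − 3195.7 ≈ 7213.0 mm ≈ 7.21 m.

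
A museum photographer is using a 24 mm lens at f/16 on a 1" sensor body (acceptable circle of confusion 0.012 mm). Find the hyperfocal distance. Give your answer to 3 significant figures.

Hyperfocal distance H = f²/(N·c) + f = 24²/(16 × 0.012) + 24 = 576/0.192 + 24 ≈ 3024.0 mm ≈ 3.02 m.

3.02 m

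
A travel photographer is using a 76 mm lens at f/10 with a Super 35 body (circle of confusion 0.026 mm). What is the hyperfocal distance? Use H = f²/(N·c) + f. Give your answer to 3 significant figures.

Hyperfocal distance H = f²/(N·c) + f = 76²/(10 × 0.026) + 76 = 5776/0.26 + 76 ≈ 22291.4 mm ≈ 22.3 m.

22.3 m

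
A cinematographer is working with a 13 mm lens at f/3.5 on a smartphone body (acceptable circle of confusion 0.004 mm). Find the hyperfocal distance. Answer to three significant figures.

12.1 m

Hyperfocal distance H = f²/(N·c) + f = 13²/(3.5 × 0.004) + 13 = 169/0.014 + 13 ≈ 12084.4 mm ≈ 12.1 m.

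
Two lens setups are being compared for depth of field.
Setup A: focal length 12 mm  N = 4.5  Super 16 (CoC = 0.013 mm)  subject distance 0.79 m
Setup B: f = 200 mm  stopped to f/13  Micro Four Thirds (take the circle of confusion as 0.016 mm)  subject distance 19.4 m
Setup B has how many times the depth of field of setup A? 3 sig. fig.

Setup A: H = 12²/(4.5×0.013) + 12 ≈ 2473.5 mm; DoF = Df − Dn = 1155.08 − 600.28 ≈ 554.80 mm.
Setup B: H = 200²/(13×0.016) + 200 ≈ 192507.7 mm; DoF = Df − Dn = 21551.7 − 17638.9 ≈ 3912.8 mm.
Ratio = 3912.8 / 554.80 ≈ 7.05.

7.05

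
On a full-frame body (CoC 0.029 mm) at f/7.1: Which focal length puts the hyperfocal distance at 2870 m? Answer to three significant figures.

769 mm

From H = f²/(N·c) + f, with f ≪ H: f ≈ √(H·N·c) = √(2870000 × 7.1 × 0.029) = √590933 ≈ 768.7 mm.
The +f correction barely moves this — solving exactly, f² + N·c·f − N·c·H = 0 ⇒ f = (−N·c + √((N·c)² + 4·N·c·H))/2 = (−0.2059 + √2363732)/2 ≈ 768.62 mm, so f ≈ 769 mm.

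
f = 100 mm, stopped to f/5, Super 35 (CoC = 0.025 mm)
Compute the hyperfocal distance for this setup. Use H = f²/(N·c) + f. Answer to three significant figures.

Hyperfocal distance H = f²/(N·c) + f = 100²/(5 × 0.025) + 100 = 10000/0.125 + 100 ≈ 80100.0 mm ≈ 80.1 m.

80.1 m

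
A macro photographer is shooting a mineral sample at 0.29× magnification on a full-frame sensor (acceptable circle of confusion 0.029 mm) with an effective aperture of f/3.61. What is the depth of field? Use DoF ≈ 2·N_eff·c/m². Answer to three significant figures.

At magnification m, DoF ≈ 2·N_eff·c/m² = 2 × 3.61 × 0.029 / 0.29² = 0.2094 / 0.0841 ≈ 2.49 mm.

2.49 mm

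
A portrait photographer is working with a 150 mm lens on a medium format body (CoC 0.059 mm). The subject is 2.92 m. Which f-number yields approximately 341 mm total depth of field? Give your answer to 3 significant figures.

f/8.01

Write h = H − f = f²/(N·c). The thin-lens limits are Dn = s·h/(h + (s−f)) and Df = s·h/(h − (s−f)), so DoF = Df − Dn = 2·s·(s−f)·h / (h² − (s−f)²).
That is a quadratic in h: DoF·h² − 2·s·(s−f)·h − DoF·(s−f)² = 0 ⇒ h = (s−f)·(s + √(s² + DoF²)) / DoF = 2770 × (2920 + √(2920² + 341²)) / 341 = 2770 × (2920 + 2939.84) / 341 ≈ 47600 mm.
Then N = f²/(c·h) = 150² / (0.059 × 47600) = 22500 / 2808.4 ≈ 8.01.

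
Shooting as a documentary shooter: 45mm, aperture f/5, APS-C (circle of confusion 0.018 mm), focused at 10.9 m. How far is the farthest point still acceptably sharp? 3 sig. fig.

21.1 m

Hyperfocal distance H = f²/(N·c) + f = 45²/(5 × 0.018) + 45 = 2025/0.09 + 45 ≈ 22545.0 mm ≈ 22.55 m.
Far limit Df = s·(H − f)/(H − s) = 10900 × (22545.0 − 45) / (22545.0 − 10900) = 10900 × 22500.0 / 11645.0 ≈ 21061 mm ≈ 21.1 m.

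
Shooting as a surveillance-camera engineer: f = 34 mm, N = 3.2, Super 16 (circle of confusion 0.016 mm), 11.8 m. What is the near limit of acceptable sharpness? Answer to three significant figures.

7.76 m

Hyperfocal distance H = f²/(N·c) + f = 34²/(3.2 × 0.016) + 34 = 1156/0.0512 + 34 ≈ 22612.1 mm ≈ 22.61 m.
Near limit Dn = s·(H − f)/(H + s − 2f) = 11800 × (22612.1 − 34) / (22612.1 + 11800 − 2 × 34) = 11800 × 22578.1 / 34344.1 ≈ 7757.4 mm ≈ 7.76 m.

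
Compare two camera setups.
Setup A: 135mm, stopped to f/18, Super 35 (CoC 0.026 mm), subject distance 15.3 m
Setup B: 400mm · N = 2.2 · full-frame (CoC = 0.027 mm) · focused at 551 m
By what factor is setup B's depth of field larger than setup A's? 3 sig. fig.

16.7

Setup A: H = 135²/(18×0.026) + 135 ≈ 39077.3 mm; DoF = Df − Dn = 25058 − 11012 ≈ 14046 mm.
Setup B: H = 400²/(2.2×0.027) + 400 ≈ 2694002.7 mm; DoF = Df − Dn = 692568 − 457485 ≈ 235083 mm.
Ratio = 235083 / 14046 ≈ 16.7.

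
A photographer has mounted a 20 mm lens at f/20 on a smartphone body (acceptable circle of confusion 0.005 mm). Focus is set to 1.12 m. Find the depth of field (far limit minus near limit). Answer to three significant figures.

Hyperfocal distance H = f²/(N·c) + f = 20²/(20 × 0.005) + 20 = 400/0.1 + 20 ≈ 4020.0 mm ≈ 4.020 m.
Near limit Dn = s·(H − f)/(H + s − 2f) = 1120 × (4020.0 − 20) / (4020.0 + 1120 − 2 × 20) = 1120 × 4000.0 / 5100.0 ≈ 878.43 mm.
Far limit Df = s·(H − f)/(H − s) = 1120 × (4020.0 − 20) / (4020.0 − 1120) = 1120 × 4000.0 / 2900.0 ≈ 1544.83 mm.
Depth of field = Df − Dn = 1544.83 − 878.43 ≈ 666.40 mm ≈ 0.666 m.

0.666 m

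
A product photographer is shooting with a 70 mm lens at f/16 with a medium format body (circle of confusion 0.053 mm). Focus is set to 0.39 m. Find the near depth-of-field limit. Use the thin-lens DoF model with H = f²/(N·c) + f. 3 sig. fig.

Hyperfocal distance H = f²/(N·c) + f = 70²/(16 × 0.053) + 70 = 4900/0.848 + 70 ≈ 5848.3 mm ≈ 5.848 m.
Near limit Dn = s·(H − f)/(H + s − 2f) = 390 × (5848.3 − 70) / (5848.3 + 390 − 2 × 70) = 390 × 5778.3 / 6098.3 ≈ 369.54 mm.

370 mm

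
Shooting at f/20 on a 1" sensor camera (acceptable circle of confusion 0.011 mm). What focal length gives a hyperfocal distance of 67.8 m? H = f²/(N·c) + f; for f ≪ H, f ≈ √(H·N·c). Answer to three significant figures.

From H = f²/(N·c) + f, with f ≪ H: f ≈ √(H·N·c) = √(67800 × 20 × 0.011) = √14916 ≈ 122.1 mm.
The +f correction barely moves this — solving exactly, f² + N·c·f − N·c·H = 0 ⇒ f = (−N·c + √((N·c)² + 4·N·c·H))/2 = (−0.22 + √59664)/2 ≈ 122.02 mm, so f ≈ 122 mm.

122 mm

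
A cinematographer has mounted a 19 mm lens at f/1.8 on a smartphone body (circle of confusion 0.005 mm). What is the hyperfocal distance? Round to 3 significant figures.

Hyperfocal distance H = f²/(N·c) + f = 19²/(1.8 × 0.005) + 19 = 361/0.009 + 19 ≈ 40130.1 mm ≈ 40.1 m.

40.1 m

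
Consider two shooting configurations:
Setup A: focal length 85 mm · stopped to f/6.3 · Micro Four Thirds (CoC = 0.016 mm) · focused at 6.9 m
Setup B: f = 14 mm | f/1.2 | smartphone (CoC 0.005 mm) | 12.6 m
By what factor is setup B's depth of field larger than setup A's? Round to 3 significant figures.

8.61

Setup A: H = 85²/(6.3×0.016) + 85 ≈ 71761.6 mm; DoF = Df − Dn = 7625.0 − 6300.9 ≈ 1324.1 mm.
Setup B: H = 14²/(1.2×0.005) + 14 ≈ 32680.7 mm; DoF = Df − Dn = 20497 − 9096 ≈ 11401 mm.
Ratio = 11401 / 1324.1 ≈ 8.61.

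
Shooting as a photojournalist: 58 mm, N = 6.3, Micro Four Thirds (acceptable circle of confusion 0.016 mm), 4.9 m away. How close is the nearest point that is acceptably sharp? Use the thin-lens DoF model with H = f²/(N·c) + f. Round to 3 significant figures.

4.28 m

Hyperfocal distance H = f²/(N·c) + f = 58²/(6.3 × 0.016) + 58 = 3364/0.1008 + 58 ≈ 33431.0 mm ≈ 33.43 m.
Near limit Dn = s·(H − f)/(H + s − 2f) = 4900 × (33431.0 − 58) / (33431.0 + 4900 − 2 × 58) = 4900 × 33373.0 / 38215.0 ≈ 4279.1 mm ≈ 4.28 m.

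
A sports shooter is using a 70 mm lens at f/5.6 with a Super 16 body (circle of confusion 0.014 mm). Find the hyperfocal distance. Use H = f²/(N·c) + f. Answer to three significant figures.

Hyperfocal distance H = f²/(N·c) + f = 70²/(5.6 × 0.014) + 70 = 4900/0.0784 + 70 ≈ 62570.0 mm ≈ 62.6 m.

62.6 m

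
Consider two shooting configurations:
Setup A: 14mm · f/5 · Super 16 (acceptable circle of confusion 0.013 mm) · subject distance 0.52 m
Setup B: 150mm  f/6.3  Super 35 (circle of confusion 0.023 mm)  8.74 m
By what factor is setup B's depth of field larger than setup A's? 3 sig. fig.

Setup A: H = 14²/(5×0.013) + 14 ≈ 3029.4 mm; DoF = Df − Dn = 624.85 − 445.28 ≈ 179.57 mm.
Setup B: H = 150²/(6.3×0.023) + 150 ≈ 155429.5 mm; DoF = Df − Dn = 9251.81 − 8281.85 ≈ 969.96 mm.
Ratio = 969.96 / 179.57 ≈ 5.40.

5.40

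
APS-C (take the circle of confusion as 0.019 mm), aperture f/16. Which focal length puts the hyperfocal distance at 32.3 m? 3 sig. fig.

98.9 mm

From H = f²/(N·c) + f, with f ≪ H: f ≈ √(H·N·c) = √(32300 × 16 × 0.019) = √9819.2 ≈ 99.09 mm.
Exact: f² + N·c·f − N·c·H = 0 ⇒ f = (−N·c + √((N·c)² + 4·N·c·H))/2 = (−0.304 + √39277)/2 ≈ 98.940 mm ≈ 98.9 mm.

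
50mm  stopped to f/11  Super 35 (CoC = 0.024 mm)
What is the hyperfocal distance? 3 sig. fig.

Hyperfocal distance H = f²/(N·c) + f = 50²/(11 × 0.024) + 50 = 2500/0.264 + 50 ≈ 9519.7 mm ≈ 9.52 m.

9.52 m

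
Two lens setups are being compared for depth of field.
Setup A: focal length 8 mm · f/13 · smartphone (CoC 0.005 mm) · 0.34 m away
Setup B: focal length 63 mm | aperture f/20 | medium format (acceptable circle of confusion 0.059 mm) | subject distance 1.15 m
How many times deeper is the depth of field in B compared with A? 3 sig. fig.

Setup A: H = 8²/(13×0.005) + 8 ≈ 992.6 mm; DoF = Df − Dn = 512.97 − 254.27 ≈ 258.70 mm.
Setup B: H = 63²/(20×0.059) + 63 ≈ 3426.6 mm; DoF = Df − Dn = 1699.10 − 869.13 ≈ 829.97 mm.
Ratio = 829.97 / 258.70 ≈ 3.21.

3.21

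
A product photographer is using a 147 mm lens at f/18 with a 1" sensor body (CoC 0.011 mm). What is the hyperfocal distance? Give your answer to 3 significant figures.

109 m

Hyperfocal distance H = f²/(N·c) + f = 147²/(18 × 0.011) + 147 = 21609/0.198 + 147 ≈ 109283.4 mm ≈ 109 m.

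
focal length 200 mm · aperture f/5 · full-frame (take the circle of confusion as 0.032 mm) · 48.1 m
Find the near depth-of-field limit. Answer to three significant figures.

40.4 m

Hyperfocal distance H = f²/(N·c) + f = 200²/(5 × 0.032) + 200 = 40000/0.16 + 200 ≈ 250200.0 mm ≈ 250.2 m.
Near limit Dn = s·(H − f)/(H + s − 2f) = 48100 × (250200.0 − 200) / (250200.0 + 48100 − 2 × 200) = 48100 × 250000.0 / 297900.0 ≈ 40366 mm ≈ 40.4 m.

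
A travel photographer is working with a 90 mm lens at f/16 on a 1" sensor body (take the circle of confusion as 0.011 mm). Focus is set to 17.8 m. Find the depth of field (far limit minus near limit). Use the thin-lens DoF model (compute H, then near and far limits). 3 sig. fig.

Hyperfocal distance H = f²/(N·c) + f = 90²/(16 × 0.011) + 90 = 8100/0.176 + 90 ≈ 46112.7 mm ≈ 46.11 m.
Near limit Dn = s·(H − f)/(H + s − 2f) = 17800 × (46112.7 − 90) / (46112.7 + 17800 − 2 × 90) = 17800 × 46022.7 / 63732.7 ≈ 12854 mm.
Far limit Df = s·(H − f)/(H − s) = 17800 × (46112.7 − 90) / (46112.7 − 17800) = 17800 × 46022.7 / 28312.7 ≈ 28934 mm.
Depth of field = Df − Dn = 28934 − 12854 ≈ 16080 mm ≈ 16.1 m.

16.1 m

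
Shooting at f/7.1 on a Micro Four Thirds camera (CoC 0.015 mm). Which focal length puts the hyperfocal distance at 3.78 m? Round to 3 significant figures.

20.0 mm

From H = f²/(N·c) + f, with f ≪ H: f ≈ √(H·N·c) = √(3780 × 7.1 × 0.015) = √402.57 ≈ 20.06 mm.
Exact: f² + N·c·f − N·c·H = 0 ⇒ f = (−N·c + √((N·c)² + 4·N·c·H))/2 = (−0.1065 + √1610.3)/2 ≈ 20.011 mm ≈ 20.0 mm.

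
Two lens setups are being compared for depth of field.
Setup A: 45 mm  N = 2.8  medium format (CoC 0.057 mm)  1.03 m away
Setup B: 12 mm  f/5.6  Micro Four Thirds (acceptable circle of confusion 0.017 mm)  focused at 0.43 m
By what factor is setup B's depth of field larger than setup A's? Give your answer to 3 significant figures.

Setup A: H = 45²/(2.8×0.057) + 45 ≈ 12733.0 mm; DoF = Df − Dn = 1116.69 − 955.80 ≈ 160.89 mm.
Setup B: H = 12²/(5.6×0.017) + 12 ≈ 1524.6 mm; DoF = Df − Dn = 594.21 − 336.90 ≈ 257.31 mm.
Ratio = 257.31 / 160.89 ≈ 1.60.

1.60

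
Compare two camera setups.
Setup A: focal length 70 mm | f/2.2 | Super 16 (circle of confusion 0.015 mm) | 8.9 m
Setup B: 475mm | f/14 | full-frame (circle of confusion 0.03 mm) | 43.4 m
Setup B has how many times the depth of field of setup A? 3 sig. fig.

6.57

Setup A: H = 70²/(2.2×0.015) + 70 ≈ 148554.8 mm; DoF = Df − Dn = 9462.7 − 8400.4 ≈ 1062.3 mm.
Setup B: H = 475²/(14×0.03) + 475 ≈ 537677.4 mm; DoF = Df − Dn = 47169.0 − 40188.7 ≈ 6980.3 mm.
Ratio = 6980.3 / 1062.3 ≈ 6.57.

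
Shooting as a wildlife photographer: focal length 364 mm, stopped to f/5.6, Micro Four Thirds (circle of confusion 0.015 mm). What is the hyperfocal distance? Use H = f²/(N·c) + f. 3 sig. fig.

Hyperfocal distance H = f²/(N·c) + f = 364²/(5.6 × 0.015) + 364 = 132496/0.084 + 364 ≈ 1577697.3 mm ≈ 1580 m.

1580 m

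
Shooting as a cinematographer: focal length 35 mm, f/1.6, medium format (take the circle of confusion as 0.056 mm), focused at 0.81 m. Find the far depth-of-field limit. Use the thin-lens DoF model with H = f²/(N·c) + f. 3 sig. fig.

0.859 m

Hyperfocal distance H = f²/(N·c) + f = 35²/(1.6 × 0.056) + 35 = 1225/0.0896 + 35 ≈ 13706.9 mm ≈ 13.71 m.
Far limit Df = s·(H − f)/(H − s) = 810 × (13706.9 − 35) / (13706.9 − 810) = 810 × 13671.9 / 12896.9 ≈ 858.67 mm ≈ 0.859 m.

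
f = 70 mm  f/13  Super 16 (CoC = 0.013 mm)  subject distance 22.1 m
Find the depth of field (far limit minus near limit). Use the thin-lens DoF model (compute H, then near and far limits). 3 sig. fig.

79.5 m

Hyperfocal distance H = f²/(N·c) + f = 70²/(13 × 0.013) + 70 = 4900/0.169 + 70 ≈ 29064.1 mm ≈ 29.06 m.
Near limit Dn = s·(H − f)/(H + s − 2f) = 22100 × (29064.1 − 70) / (29064.1 + 22100 − 2 × 70) = 22100 × 28994.1 / 51024.1 ≈ 12558 mm.
Far limit Df = s·(H − f)/(H − s) = 22100 × (29064.1 − 70) / (29064.1 − 22100) = 22100 × 28994.1 / 6964.1 ≈ 92011 mm.
Depth of field = Df − Dn = 92011 − 12558 ≈ 79453 mm ≈ 79.5 m.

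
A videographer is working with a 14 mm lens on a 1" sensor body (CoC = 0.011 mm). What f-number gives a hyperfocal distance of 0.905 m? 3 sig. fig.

Rearrange H = f²/(N·c) + f for N: N = f² / ((H − f)·c).
N = 14² / ((905 − 14) × 0.011) = 196 / 9.801 ≈ 20.

f/20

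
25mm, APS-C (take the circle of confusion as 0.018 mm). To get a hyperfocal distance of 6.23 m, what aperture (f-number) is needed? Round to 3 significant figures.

Rearrange H = f²/(N·c) + f for N: N = f² / ((H − f)·c).
N = 25² / ((6230 − 25) × 0.018) = 625 / 111.7 ≈ 5.60.

f/5.60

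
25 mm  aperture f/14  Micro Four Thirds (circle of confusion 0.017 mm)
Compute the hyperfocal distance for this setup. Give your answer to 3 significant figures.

Hyperfocal distance H = f²/(N·c) + f = 25²/(14 × 0.017) + 25 = 625/0.238 + 25 ≈ 2651.1 mm ≈ 2.65 m.

2.65 m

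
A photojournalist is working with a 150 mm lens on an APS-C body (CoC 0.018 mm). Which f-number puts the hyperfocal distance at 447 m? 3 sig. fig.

f/2.80

Rearrange H = f²/(N·c) + f for N: N = f² / ((H − f)·c).
N = 150² / ((447000 − 150) × 0.018) = 22500 / 8043 ≈ 2.80.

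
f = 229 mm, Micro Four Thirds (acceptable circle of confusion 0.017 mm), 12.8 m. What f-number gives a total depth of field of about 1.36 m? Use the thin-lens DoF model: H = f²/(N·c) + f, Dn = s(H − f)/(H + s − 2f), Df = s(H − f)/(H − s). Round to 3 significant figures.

Write h = H − f = f²/(N·c). The thin-lens limits are Dn = s·h/(h + (s−f)) and Df = s·h/(h − (s−f)), so DoF = Df − Dn = 2·s·(s−f)·h / (h² − (s−f)²).
That is a quadratic in h: DoF·h² − 2·s·(s−f)·h − DoF·(s−f)² = 0 ⇒ h = (s−f)·(s + √(s² + DoF²)) / DoF = 12571 × (12800 + √(12800² + 1360²)) / 1360 = 12571 × (12800 + 12872.0) / 1360 ≈ 237297 mm.
Then N = f²/(c·h) = 229² / (0.017 × 237297) = 52441 / 4034.0 ≈ 13.

f/13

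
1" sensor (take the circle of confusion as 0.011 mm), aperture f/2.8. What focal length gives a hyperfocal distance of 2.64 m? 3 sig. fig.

From H = f²/(N·c) + f, with f ≪ H: f ≈ √(H·N·c) = √(2640 × 2.8 × 0.011) = √81.312 ≈ 9.017 mm.
Exact: f² + N·c·f − N·c·H = 0 ⇒ f = (−N·c + √((N·c)² + 4·N·c·H))/2 = (−0.0308 + √325.25)/2 ≈ 9.0019 mm ≈ 9.00 mm.

9.00 mm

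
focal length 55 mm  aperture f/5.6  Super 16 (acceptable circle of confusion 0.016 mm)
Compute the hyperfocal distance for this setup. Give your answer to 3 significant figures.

33.8 m

Hyperfocal distance H = f²/(N·c) + f = 55²/(5.6 × 0.016) + 55 = 3025/0.0896 + 55 ≈ 33816.2 mm ≈ 33.8 m.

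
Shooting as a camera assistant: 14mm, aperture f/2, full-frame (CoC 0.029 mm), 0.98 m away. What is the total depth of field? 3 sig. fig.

0.610 m

Hyperfocal distance H = f²/(N·c) + f = 14²/(2 × 0.029) + 14 = 196/0.058 + 14 ≈ 3393.3 mm ≈ 3.393 m.
Near limit Dn = s·(H − f)/(H + s − 2f) = 980 × (3393.3 − 14) / (3393.3 + 980 − 2 × 14) = 980 × 3379.3 / 4345.3 ≈ 762.14 mm.
Far limit Df = s·(H − f)/(H − s) = 980 × (3393.3 − 14) / (3393.3 − 980) = 980 × 3379.3 / 2413.3 ≈ 1372.27 mm.
Depth of field = Df − Dn = 1372.27 − 762.14 ≈ 610.13 mm ≈ 0.610 m.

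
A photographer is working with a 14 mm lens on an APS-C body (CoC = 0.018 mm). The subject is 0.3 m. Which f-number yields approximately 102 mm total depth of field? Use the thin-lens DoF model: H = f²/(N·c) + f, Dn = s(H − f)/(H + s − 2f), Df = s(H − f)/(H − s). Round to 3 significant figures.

f/6.30

Write h = H − f = f²/(N·c). The thin-lens limits are Dn = s·h/(h + (s−f)) and Df = s·h/(h − (s−f)), so DoF = Df − Dn = 2·s·(s−f)·h / (h² − (s−f)²).
That is a quadratic in h: DoF·h² − 2·s·(s−f)·h − DoF·(s−f)² = 0 ⇒ h = (s−f)·(s + √(s² + DoF²)) / DoF = 286 × (300 + √(300² + 102²)) / 102 = 286 × (300 + 316.866) / 102 ≈ 1729.6 mm.
Then N = f²/(c·h) = 14² / (0.018 × 1729.6) = 196 / 31.134 ≈ 6.30.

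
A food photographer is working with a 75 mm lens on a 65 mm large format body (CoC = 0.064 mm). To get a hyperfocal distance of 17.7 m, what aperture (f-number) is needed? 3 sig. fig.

Rearrange H = f²/(N·c) + f for N: N = f² / ((H − f)·c).
N = 75² / ((17700 − 75) × 0.064) = 5625 / 1128 ≈ 4.99.

f/4.99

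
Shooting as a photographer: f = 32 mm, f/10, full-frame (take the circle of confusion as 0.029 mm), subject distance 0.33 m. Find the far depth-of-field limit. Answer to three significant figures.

360 mm

Hyperfocal distance H = f²/(N·c) + f = 32²/(10 × 0.029) + 32 = 1024/0.29 + 32 ≈ 3563.0 mm ≈ 3.563 m.
Far limit Df = s·(H − f)/(H − s) = 330 × (3563.0 − 32) / (3563.0 − 330) = 330 × 3531.0 / 3233.0 ≈ 360.42 mm.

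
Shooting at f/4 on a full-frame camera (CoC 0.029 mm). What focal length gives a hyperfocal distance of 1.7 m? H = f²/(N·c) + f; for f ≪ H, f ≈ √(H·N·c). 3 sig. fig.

14.0 mm

From H = f²/(N·c) + f, with f ≪ H: f ≈ √(H·N·c) = √(1700 × 4 × 0.029) = √197.20 ≈ 14.04 mm.
The +f correction barely moves this — solving exactly, f² + N·c·f − N·c·H = 0 ⇒ f = (−N·c + √((N·c)² + 4·N·c·H))/2 = (−0.116 + √788.81)/2 ≈ 13.985 mm, so f ≈ 14.0 mm.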